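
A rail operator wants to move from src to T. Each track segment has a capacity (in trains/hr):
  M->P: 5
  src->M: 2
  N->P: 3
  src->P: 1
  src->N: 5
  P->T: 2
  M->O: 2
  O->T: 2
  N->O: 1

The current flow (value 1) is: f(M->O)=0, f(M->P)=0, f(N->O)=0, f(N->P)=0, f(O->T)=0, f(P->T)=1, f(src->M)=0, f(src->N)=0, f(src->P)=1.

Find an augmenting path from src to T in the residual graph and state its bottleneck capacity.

Residual along src->M->O->T: src->M: 2, M->O: 2, O->T: 2.
Bottleneck = min = 2.

src->M->O->T, bottleneck 2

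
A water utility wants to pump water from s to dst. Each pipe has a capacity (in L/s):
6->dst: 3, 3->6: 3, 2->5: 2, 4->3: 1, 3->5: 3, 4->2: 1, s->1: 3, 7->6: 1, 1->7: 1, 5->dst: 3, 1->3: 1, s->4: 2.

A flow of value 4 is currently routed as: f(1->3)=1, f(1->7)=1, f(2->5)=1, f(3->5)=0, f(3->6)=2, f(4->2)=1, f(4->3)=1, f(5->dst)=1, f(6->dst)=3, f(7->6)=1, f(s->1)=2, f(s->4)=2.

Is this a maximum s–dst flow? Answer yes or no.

Residual reachable from s: {1, s}; dst is not reachable.
Saturated cut: s->4, 1->7, 1->3 with total capacity 4 = current flow value. Flow is maximum.

Yes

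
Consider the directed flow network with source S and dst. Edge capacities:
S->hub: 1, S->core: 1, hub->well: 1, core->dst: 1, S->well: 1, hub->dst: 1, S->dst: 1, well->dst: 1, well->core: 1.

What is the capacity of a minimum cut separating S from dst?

Max flow = 4 (via 4 augmenting paths).
In the residual at optimum, the set reachable from S is {S}.
Cut edges: S->hub (cap 1), S->well (cap 1), S->core (cap 1), S->dst (cap 1). Sum = 4.

4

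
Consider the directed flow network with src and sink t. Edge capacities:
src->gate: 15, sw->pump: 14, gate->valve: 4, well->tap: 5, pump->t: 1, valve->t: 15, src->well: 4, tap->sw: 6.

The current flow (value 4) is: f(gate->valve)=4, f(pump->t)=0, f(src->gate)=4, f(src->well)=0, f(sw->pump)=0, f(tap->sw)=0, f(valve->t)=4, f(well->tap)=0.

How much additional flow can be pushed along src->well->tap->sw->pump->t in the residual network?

Residual capacities along the path: src->well: 4, well->tap: 5, tap->sw: 6, sw->pump: 14, pump->t: 1.
Minimum is 1.

1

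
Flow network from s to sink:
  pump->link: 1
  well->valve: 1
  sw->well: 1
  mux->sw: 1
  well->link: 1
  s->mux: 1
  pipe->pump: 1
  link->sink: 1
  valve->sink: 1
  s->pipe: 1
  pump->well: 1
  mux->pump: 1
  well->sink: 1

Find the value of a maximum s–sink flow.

Augment s->mux->sw->well->sink: bottleneck 1. Total 1.
Augment s->pipe->pump->link->sink: bottleneck 1. Total 2.
No augmenting path remains in the residual graph.

2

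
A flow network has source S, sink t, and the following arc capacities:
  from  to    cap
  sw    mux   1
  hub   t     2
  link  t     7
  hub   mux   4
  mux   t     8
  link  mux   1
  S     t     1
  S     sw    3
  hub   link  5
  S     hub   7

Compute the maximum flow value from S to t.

Augment S->t: bottleneck 1. Total 1.
Augment S->hub->t: bottleneck 2. Total 3.
Augment S->hub->link->t: bottleneck 5. Total 8.
Augment S->sw->mux->t: bottleneck 1. Total 9.
No augmenting path remains in the residual graph.

9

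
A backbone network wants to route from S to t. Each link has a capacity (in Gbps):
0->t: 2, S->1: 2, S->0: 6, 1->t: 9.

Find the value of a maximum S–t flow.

Augment S->0->t: bottleneck 2. Total 2.
Augment S->1->t: bottleneck 2. Total 4.
No augmenting path remains in the residual graph.

4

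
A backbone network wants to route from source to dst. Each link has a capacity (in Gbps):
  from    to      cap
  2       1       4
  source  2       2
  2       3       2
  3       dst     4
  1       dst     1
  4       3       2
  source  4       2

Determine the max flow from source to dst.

Augment source->2->1->dst: bottleneck 1. Total 1.
Augment source->2->3->dst: bottleneck 1. Total 2.
Augment source->4->3->dst: bottleneck 2. Total 4.
No augmenting path remains in the residual graph.

4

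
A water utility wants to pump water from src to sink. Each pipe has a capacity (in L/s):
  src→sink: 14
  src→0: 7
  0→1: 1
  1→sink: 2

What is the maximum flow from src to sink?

15

Augment src→sink: bottleneck 14. Total 14.
Augment src→0→1→sink: bottleneck 1. Total 15.
No augmenting path remains in the residual graph.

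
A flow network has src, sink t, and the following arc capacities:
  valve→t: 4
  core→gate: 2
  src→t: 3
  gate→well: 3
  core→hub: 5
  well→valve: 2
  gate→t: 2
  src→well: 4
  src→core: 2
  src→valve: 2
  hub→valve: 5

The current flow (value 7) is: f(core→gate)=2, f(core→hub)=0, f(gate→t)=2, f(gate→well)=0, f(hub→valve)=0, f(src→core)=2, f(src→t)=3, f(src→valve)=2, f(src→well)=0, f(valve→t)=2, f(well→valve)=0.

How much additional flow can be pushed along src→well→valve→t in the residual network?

2

Residual capacities along the path: src→well: 4, well→valve: 2, valve→t: 2.
Minimum is 2.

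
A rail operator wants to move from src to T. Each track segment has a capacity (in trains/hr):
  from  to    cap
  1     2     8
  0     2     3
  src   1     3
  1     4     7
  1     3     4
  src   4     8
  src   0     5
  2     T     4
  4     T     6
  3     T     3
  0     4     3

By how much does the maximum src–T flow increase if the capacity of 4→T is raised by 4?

Original max flow = 12.
After raising cap(4→T), augmenting paths through that edge carry 4 more units.
New max flow = 16. Increase = 4.

4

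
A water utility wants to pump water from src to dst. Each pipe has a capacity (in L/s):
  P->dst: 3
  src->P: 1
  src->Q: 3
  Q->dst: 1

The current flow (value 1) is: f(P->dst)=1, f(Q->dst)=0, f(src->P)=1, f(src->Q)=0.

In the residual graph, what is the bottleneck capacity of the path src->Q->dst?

Residual capacities along the path: src->Q: 3, Q->dst: 1.
Minimum is 1.

1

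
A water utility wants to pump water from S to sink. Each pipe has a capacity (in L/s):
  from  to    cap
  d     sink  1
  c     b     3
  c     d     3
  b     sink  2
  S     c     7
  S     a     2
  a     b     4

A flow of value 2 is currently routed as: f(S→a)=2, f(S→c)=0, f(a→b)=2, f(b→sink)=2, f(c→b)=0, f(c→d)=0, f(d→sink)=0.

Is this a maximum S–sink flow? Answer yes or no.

No

Residual path S→c→d→sink has bottleneck 1 > 0.
Pushing 1 along it raises the flow to 3, so the given flow is not maximum.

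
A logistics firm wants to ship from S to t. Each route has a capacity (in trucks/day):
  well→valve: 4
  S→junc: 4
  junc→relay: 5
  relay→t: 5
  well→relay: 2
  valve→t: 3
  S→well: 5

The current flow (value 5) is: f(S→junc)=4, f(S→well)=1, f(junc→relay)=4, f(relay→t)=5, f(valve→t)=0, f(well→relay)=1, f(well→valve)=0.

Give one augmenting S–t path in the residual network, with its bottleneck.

Residual along S→well→valve→t: S→well: 4, well→valve: 4, valve→t: 3.
Bottleneck = min = 3.

S→well→valve→t, bottleneck 3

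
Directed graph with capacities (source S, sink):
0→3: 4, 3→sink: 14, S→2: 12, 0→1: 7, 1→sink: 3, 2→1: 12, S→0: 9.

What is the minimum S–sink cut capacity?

Max flow = 7 (via 2 augmenting paths).
In the residual at optimum, the set reachable from S is {0, 1, 2, S}.
Cut edges: 0→3 (cap 4), 1→sink (cap 3). Sum = 7.

7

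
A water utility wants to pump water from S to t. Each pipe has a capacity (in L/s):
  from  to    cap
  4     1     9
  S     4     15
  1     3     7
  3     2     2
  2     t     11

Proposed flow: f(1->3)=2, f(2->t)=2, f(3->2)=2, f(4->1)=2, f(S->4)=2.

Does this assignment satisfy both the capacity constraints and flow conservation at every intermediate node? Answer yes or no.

Every edge has 0 ≤ f(e) ≤ cap(e).
At each intermediate node, inflow equals outflow.

Yes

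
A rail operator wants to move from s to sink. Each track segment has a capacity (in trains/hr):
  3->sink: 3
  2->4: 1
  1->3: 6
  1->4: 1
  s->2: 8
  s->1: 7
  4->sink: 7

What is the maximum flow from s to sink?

Augment s->1->3->sink: bottleneck 3. Total 3.
Augment s->1->4->sink: bottleneck 1. Total 4.
Augment s->2->4->sink: bottleneck 1. Total 5.
No augmenting path remains in the residual graph.

5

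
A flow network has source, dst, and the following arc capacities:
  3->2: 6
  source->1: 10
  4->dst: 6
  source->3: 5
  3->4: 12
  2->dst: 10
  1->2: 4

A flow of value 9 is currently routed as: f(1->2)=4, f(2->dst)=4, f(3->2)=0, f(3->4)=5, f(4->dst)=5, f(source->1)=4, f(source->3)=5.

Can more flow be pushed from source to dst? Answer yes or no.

Residual reachable from source: {1, source}; dst is not reachable.
Saturated cut: source->3, 1->2 with total capacity 9 = current flow value. Flow is maximum.

No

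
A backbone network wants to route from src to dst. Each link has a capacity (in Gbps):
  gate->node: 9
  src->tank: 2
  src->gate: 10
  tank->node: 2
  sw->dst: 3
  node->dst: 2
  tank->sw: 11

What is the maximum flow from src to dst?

4

Augment src->tank->sw->dst: bottleneck 2. Total 2.
Augment src->gate->node->dst: bottleneck 2. Total 4.
No augmenting path remains in the residual graph.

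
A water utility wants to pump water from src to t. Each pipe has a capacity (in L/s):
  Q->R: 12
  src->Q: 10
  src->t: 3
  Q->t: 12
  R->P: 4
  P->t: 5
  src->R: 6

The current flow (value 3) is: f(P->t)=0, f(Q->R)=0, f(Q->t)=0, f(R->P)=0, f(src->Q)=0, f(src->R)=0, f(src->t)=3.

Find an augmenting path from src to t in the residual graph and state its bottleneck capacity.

src->Q->t, bottleneck 10

Residual along src->Q->t: src->Q: 10, Q->t: 12.
Bottleneck = min = 10.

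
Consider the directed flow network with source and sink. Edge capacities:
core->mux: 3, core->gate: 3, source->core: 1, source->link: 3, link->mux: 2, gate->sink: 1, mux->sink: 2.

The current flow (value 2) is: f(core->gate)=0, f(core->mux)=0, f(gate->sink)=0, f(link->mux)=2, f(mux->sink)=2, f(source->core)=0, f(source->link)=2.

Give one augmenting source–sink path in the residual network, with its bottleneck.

Residual along source->core->gate->sink: source->core: 1, core->gate: 3, gate->sink: 1.
Bottleneck = min = 1.

source->core->gate->sink, bottleneck 1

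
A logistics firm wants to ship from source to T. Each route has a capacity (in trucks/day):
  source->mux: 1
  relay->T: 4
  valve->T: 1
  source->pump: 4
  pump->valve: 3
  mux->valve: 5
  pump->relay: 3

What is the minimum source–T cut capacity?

4

Max flow = 4 (via 2 augmenting paths).
In the residual at optimum, the set reachable from source is {mux, pump, source, valve}.
Cut edges: pump->relay (cap 3), valve->T (cap 1). Sum = 4.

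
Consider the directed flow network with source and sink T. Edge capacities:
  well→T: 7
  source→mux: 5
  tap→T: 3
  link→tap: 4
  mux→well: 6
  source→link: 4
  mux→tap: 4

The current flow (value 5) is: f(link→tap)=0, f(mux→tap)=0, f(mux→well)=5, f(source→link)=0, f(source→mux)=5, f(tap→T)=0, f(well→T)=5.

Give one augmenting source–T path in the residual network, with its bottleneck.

Residual along source→link→tap→T: source→link: 4, link→tap: 4, tap→T: 3.
Bottleneck = min = 3.

source→link→tap→T, bottleneck 3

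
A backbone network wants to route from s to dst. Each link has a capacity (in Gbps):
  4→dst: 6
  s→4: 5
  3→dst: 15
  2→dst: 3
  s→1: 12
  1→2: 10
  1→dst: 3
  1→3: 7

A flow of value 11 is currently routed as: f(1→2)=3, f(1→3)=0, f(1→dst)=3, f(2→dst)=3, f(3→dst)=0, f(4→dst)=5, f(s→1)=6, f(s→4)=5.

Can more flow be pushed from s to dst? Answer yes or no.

Residual path s→1→3→dst has bottleneck 6 > 0.
Pushing 6 along it raises the flow to 17, so the given flow is not maximum.

Yes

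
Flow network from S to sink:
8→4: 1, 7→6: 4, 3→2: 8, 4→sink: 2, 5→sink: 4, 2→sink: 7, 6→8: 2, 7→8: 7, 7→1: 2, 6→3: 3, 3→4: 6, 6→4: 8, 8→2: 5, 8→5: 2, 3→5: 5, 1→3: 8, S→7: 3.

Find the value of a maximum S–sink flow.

Augment S→7→6→4→sink: bottleneck 2. Total 2.
Augment S→7→8→5→sink: bottleneck 1. Total 3.
No augmenting path remains in the residual graph.

3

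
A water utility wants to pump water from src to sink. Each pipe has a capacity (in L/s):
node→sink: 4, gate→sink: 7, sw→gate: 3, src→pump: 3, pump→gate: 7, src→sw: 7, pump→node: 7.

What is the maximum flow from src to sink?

Augment src→sw→gate→sink: bottleneck 3. Total 3.
Augment src→pump→gate→sink: bottleneck 3. Total 6.
No augmenting path remains in the residual graph.

6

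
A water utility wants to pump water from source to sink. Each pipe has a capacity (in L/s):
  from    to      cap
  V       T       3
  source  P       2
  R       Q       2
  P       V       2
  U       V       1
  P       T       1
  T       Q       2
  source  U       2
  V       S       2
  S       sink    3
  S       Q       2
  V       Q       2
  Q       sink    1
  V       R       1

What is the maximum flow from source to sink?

Augment source→U→V→S→sink: bottleneck 1. Total 1.
Augment source→P→V→S→sink: bottleneck 1. Total 2.
Augment source→P→V→Q→sink: bottleneck 1. Total 3.
No augmenting path remains in the residual graph.

3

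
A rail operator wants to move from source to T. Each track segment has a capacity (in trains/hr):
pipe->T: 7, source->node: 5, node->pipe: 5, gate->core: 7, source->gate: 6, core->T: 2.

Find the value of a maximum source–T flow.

Augment source->gate->core->T: bottleneck 2. Total 2.
Augment source->node->pipe->T: bottleneck 5. Total 7.
No augmenting path remains in the residual graph.

7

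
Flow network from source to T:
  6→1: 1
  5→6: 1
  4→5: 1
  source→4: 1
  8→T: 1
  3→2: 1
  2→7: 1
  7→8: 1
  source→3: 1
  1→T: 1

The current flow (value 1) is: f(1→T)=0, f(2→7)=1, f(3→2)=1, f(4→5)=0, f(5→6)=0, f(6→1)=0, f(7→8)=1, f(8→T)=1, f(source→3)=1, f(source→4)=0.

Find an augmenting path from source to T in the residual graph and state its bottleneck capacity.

Residual along source→4→5→6→1→T: source→4: 1, 4→5: 1, 5→6: 1, 6→1: 1, 1→T: 1.
Bottleneck = min = 1.

source→4→5→6→1→T, bottleneck 1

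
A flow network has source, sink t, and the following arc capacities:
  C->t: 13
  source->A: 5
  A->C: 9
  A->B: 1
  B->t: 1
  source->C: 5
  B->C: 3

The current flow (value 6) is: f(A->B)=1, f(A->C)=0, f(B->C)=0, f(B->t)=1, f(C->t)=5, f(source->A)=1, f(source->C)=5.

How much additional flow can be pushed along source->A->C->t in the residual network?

4

Residual capacities along the path: source->A: 4, A->C: 9, C->t: 8.
Minimum is 4.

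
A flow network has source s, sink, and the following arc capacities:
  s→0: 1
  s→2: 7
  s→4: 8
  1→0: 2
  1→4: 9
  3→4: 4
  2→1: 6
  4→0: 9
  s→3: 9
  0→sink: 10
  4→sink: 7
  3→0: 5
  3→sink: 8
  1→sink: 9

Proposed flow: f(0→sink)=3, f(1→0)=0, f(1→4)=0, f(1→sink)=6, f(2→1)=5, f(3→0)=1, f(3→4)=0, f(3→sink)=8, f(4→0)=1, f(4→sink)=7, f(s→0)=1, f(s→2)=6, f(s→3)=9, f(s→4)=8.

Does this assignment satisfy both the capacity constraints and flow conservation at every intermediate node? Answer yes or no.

Conservation fails at 2: inflow 6 ≠ outflow 5.

No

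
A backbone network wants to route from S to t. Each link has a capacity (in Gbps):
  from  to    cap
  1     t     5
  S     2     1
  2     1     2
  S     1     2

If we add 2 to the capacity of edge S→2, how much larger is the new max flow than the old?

1

Original max flow = 3.
After raising cap(S→2), augmenting paths through that edge carry 1 more unit.
New max flow = 4. Increase = 1.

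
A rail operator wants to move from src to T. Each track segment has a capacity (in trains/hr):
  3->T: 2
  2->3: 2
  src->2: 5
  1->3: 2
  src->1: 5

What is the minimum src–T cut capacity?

2

Max flow = 2 (via 1 augmenting path).
In the residual at optimum, the set reachable from src is {1, 2, 3, src}.
Cut edges: 3->T (cap 2). Sum = 2.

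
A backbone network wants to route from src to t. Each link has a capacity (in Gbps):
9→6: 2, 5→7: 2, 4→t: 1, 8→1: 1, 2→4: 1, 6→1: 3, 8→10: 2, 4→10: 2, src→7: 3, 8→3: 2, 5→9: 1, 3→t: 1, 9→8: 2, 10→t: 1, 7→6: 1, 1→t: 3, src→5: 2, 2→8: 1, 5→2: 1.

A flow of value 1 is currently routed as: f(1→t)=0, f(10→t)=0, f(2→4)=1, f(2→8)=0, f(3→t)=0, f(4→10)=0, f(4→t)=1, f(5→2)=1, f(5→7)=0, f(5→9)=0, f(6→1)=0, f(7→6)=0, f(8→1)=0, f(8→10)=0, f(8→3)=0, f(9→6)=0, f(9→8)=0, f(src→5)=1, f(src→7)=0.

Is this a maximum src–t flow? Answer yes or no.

No

Residual path src→7→6→1→t has bottleneck 1 > 0.
Pushing 1 along it raises the flow to 2, so the given flow is not maximum.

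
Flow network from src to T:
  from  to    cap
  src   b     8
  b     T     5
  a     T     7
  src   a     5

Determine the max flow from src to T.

Augment src->b->T: bottleneck 5. Total 5.
Augment src->a->T: bottleneck 5. Total 10.
No augmenting path remains in the residual graph.

10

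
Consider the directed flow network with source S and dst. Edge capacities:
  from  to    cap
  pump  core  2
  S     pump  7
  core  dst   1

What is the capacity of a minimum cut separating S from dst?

1

Max flow = 1 (via 1 augmenting path).
In the residual at optimum, the set reachable from S is {S, core, pump}.
Cut edges: core->dst (cap 1). Sum = 1.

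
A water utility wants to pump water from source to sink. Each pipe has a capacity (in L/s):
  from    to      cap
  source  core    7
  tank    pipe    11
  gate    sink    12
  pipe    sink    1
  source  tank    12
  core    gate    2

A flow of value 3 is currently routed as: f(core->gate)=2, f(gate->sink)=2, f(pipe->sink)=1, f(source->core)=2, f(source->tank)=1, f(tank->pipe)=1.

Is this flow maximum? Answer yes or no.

Residual reachable from source: {core, pipe, source, tank}; sink is not reachable.
Saturated cut: core->gate, pipe->sink with total capacity 3 = current flow value. Flow is maximum.

Yes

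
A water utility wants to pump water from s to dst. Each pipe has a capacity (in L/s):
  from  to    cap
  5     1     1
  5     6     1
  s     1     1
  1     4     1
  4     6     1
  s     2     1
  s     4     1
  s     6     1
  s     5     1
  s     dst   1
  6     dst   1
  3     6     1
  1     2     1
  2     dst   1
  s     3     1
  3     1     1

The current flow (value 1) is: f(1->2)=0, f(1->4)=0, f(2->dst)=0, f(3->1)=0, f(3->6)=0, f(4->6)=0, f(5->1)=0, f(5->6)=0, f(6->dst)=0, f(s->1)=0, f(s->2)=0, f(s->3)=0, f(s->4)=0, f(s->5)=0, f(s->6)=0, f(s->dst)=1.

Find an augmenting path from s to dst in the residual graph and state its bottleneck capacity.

s->6->dst, bottleneck 1

Residual along s->6->dst: s->6: 1, 6->dst: 1.
Bottleneck = min = 1.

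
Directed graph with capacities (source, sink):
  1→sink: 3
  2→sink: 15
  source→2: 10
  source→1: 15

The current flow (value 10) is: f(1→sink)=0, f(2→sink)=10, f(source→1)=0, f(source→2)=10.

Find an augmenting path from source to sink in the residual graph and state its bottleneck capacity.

source→1→sink, bottleneck 3

Residual along source→1→sink: source→1: 15, 1→sink: 3.
Bottleneck = min = 3.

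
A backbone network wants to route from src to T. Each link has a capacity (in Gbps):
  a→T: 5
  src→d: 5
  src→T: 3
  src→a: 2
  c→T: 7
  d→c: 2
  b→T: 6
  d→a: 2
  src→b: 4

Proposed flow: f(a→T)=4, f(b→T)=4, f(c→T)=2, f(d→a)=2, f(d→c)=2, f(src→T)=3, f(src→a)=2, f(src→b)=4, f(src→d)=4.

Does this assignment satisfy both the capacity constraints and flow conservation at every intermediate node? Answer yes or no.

Every edge has 0 ≤ f(e) ≤ cap(e).
At each intermediate node, inflow equals outflow.

Yes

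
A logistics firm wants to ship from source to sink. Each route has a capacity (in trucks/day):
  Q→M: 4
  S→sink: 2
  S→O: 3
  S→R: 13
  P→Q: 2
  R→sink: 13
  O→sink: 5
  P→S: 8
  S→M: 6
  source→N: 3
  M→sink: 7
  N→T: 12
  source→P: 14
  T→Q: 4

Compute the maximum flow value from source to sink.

12

Augment source→P→S→sink: bottleneck 2. Total 2.
Augment source→P→Q→M→sink: bottleneck 2. Total 4.
Augment source→P→S→R→sink: bottleneck 6. Total 10.
Augment source→N→T→Q→M→sink: bottleneck 2. Total 12.
No augmenting path remains in the residual graph.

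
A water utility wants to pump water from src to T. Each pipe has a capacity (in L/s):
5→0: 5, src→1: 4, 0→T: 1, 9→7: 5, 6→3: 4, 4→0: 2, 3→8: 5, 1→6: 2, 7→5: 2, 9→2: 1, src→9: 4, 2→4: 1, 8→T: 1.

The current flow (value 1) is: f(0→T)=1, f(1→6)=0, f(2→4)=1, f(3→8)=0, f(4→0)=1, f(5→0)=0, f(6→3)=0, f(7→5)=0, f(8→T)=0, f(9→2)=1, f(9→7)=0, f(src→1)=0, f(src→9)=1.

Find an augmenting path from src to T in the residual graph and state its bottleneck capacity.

src→1→6→3→8→T, bottleneck 1

Residual along src→1→6→3→8→T: src→1: 4, 1→6: 2, 6→3: 4, 3→8: 5, 8→T: 1.
Bottleneck = min = 1.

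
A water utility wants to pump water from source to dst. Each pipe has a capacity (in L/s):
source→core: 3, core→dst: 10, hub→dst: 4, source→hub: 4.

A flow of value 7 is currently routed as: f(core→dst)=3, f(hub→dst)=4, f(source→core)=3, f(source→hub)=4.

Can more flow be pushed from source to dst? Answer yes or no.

Residual reachable from source: {source}; dst is not reachable.
Saturated cut: source→hub, source→core with total capacity 7 = current flow value. Flow is maximum.

No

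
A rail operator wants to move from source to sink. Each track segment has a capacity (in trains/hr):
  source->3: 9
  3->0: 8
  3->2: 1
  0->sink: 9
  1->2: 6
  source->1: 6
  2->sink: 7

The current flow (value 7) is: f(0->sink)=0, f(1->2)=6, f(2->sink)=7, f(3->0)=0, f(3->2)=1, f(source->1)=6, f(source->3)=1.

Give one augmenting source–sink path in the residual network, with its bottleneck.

source->3->0->sink, bottleneck 8

Residual along source->3->0->sink: source->3: 8, 3->0: 8, 0->sink: 9.
Bottleneck = min = 8.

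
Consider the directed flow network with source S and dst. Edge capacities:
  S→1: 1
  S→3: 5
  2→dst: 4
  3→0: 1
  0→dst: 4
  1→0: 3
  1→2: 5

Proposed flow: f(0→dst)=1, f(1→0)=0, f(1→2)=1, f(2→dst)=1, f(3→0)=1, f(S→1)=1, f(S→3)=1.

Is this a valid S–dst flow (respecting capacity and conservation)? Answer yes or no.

Yes

Every edge has 0 ≤ f(e) ≤ cap(e).
At each intermediate node, inflow equals outflow.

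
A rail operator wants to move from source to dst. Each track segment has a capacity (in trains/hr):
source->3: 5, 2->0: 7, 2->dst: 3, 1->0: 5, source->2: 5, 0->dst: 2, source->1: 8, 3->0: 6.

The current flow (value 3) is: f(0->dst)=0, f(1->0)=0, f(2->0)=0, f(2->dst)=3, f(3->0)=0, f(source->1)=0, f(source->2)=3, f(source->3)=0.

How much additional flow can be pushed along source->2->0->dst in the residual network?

Residual capacities along the path: source->2: 2, 2->0: 7, 0->dst: 2.
Minimum is 2.

2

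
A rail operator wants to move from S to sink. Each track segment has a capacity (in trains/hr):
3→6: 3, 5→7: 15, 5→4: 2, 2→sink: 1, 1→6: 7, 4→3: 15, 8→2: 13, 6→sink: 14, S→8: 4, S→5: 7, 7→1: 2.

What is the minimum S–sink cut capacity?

Max flow = 5 (via 3 augmenting paths).
In the residual at optimum, the set reachable from S is {2, 5, 7, 8, S}.
Cut edges: 7→1 (cap 2), 5→4 (cap 2), 2→sink (cap 1). Sum = 5.

5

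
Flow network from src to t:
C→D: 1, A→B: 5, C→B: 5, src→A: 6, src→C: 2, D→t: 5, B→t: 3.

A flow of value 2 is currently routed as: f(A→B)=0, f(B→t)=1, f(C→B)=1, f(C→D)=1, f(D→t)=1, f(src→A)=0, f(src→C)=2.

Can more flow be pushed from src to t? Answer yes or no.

Yes

Residual path src→A→B→t has bottleneck 2 > 0.
Pushing 2 along it raises the flow to 4, so the given flow is not maximum.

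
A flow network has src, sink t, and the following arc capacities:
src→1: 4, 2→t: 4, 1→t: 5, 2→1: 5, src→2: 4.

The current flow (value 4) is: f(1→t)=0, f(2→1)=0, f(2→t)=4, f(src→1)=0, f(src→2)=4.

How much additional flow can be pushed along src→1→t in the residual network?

Residual capacities along the path: src→1: 4, 1→t: 5.
Minimum is 4.

4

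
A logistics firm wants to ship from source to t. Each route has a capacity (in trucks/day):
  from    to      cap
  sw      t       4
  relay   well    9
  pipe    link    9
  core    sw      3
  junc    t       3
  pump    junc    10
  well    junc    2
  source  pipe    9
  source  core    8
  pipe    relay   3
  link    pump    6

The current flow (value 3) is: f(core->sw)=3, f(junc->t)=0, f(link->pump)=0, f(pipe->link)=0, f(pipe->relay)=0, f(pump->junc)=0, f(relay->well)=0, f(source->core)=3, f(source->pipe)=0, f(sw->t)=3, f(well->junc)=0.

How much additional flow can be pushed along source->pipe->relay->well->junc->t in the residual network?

Residual capacities along the path: source->pipe: 9, pipe->relay: 3, relay->well: 9, well->junc: 2, junc->t: 3.
Minimum is 2.

2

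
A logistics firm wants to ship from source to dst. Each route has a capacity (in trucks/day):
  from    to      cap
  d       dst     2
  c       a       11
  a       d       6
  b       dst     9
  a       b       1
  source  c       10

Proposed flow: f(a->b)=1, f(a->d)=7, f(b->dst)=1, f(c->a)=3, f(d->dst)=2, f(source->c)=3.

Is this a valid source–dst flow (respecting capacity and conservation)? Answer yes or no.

Capacity violated on a->d: flow 7 > capacity 6.

No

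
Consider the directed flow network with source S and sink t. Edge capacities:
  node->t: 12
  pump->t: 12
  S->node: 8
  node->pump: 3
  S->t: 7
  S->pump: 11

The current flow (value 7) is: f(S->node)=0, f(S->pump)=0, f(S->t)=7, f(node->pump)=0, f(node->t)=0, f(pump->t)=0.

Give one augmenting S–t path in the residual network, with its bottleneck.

Residual along S->node->t: S->node: 8, node->t: 12.
Bottleneck = min = 8.

S->node->t, bottleneck 8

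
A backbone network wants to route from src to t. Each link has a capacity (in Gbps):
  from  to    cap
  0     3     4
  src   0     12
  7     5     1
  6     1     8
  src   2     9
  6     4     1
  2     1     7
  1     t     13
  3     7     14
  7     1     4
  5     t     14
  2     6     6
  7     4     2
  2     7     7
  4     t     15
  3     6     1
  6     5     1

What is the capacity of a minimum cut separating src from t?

Max flow = 13 (via 5 augmenting paths).
In the residual at optimum, the set reachable from src is {0, src}.
Cut edges: src→2 (cap 9), 0→3 (cap 4). Sum = 13.

13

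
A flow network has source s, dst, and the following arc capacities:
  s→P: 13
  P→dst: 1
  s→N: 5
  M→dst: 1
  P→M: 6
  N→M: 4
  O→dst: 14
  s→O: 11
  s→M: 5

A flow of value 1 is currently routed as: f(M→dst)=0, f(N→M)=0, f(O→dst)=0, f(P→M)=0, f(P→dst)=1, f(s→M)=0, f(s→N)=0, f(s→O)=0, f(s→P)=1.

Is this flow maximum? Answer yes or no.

Residual path s→O→dst has bottleneck 11 > 0.
Pushing 11 along it raises the flow to 12, so the given flow is not maximum.

No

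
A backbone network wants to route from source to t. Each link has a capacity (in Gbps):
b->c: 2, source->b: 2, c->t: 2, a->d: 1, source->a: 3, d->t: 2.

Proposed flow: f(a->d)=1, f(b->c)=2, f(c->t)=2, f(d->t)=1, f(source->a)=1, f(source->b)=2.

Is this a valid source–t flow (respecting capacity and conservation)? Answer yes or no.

Yes

Every edge has 0 ≤ f(e) ≤ cap(e).
At each intermediate node, inflow equals outflow.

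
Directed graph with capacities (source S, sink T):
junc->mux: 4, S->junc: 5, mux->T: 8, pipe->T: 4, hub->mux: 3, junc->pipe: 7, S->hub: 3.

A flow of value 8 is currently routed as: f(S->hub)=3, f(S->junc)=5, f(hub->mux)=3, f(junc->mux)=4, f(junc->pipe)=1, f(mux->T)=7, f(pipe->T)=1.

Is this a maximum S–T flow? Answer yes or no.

Residual reachable from S: {S}; T is not reachable.
Saturated cut: S->hub, S->junc with total capacity 8 = current flow value. Flow is maximum.

Yes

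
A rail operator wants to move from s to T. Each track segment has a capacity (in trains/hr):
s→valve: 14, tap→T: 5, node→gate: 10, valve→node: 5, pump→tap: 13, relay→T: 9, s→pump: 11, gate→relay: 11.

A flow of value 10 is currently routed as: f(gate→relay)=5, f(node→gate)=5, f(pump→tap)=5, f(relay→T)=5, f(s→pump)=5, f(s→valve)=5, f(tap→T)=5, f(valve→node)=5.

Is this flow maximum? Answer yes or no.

Residual reachable from s: {pump, s, tap, valve}; T is not reachable.
Saturated cut: valve→node, tap→T with total capacity 10 = current flow value. Flow is maximum.

Yes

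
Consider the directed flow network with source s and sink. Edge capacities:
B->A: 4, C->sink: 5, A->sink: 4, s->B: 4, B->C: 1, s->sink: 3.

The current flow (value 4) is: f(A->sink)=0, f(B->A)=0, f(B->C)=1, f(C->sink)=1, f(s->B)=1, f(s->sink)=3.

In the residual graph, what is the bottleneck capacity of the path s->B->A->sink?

Residual capacities along the path: s->B: 3, B->A: 4, A->sink: 4.
Minimum is 3.

3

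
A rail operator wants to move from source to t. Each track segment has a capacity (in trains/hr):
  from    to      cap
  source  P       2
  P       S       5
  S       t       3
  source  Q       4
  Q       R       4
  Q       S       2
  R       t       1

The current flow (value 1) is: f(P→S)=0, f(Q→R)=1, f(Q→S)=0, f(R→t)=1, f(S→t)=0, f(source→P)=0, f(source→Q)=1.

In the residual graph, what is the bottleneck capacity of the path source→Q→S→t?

2

Residual capacities along the path: source→Q: 3, Q→S: 2, S→t: 3.
Minimum is 2.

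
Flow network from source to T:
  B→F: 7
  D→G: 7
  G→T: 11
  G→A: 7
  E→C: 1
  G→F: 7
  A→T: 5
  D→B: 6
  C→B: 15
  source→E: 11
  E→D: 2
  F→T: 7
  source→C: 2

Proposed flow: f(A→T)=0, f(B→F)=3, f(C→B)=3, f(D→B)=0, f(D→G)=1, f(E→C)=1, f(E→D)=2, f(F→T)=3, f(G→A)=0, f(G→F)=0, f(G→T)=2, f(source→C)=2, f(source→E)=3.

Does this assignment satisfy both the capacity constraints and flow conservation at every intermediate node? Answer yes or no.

Conservation fails at D: inflow 2 ≠ outflow 1.

No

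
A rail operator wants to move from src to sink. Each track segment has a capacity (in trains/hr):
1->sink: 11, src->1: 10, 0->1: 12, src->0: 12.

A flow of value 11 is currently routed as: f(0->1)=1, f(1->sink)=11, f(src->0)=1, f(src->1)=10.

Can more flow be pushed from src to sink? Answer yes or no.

No

Residual reachable from src: {0, 1, src}; sink is not reachable.
Saturated cut: 1->sink with total capacity 11 = current flow value. Flow is maximum.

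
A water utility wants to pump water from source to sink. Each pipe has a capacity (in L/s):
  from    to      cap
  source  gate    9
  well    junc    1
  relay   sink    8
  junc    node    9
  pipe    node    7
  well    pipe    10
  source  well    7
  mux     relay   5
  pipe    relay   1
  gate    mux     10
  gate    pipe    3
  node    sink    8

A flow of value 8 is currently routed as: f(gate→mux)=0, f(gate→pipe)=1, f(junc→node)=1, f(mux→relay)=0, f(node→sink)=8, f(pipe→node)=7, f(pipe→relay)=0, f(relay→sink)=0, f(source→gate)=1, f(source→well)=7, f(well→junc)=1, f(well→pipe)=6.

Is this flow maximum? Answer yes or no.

Residual path source→gate→pipe→relay→sink has bottleneck 1 > 0.
Pushing 1 along it raises the flow to 9, so the given flow is not maximum.

No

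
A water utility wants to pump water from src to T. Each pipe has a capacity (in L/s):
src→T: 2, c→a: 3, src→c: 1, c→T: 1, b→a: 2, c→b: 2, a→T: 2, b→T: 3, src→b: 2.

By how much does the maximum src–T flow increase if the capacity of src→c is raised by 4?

Original max flow = 5.
After raising cap(src→c), augmenting paths through that edge carry 3 more units.
New max flow = 8. Increase = 3.

3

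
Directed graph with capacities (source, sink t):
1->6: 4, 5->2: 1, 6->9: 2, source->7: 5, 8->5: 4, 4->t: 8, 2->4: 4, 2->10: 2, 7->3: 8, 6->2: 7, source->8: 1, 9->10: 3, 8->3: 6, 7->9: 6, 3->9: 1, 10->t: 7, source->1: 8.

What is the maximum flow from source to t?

Augment source->7->9->10->t: bottleneck 3. Total 3.
Augment source->1->6->2->10->t: bottleneck 2. Total 5.
Augment source->1->6->2->4->t: bottleneck 2. Total 7.
Augment source->8->5->2->4->t: bottleneck 1. Total 8.
No augmenting path remains in the residual graph.

8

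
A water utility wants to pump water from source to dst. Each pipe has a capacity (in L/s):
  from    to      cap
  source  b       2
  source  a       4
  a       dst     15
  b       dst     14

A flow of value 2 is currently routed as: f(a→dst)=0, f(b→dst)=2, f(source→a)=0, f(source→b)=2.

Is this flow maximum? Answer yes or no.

Residual path source→a→dst has bottleneck 4 > 0.
Pushing 4 along it raises the flow to 6, so the given flow is not maximum.

No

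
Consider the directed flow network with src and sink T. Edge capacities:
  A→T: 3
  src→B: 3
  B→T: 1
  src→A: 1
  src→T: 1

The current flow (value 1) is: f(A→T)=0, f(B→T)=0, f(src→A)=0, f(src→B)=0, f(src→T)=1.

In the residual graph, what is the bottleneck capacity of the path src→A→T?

1

Residual capacities along the path: src→A: 1, A→T: 3.
Minimum is 1.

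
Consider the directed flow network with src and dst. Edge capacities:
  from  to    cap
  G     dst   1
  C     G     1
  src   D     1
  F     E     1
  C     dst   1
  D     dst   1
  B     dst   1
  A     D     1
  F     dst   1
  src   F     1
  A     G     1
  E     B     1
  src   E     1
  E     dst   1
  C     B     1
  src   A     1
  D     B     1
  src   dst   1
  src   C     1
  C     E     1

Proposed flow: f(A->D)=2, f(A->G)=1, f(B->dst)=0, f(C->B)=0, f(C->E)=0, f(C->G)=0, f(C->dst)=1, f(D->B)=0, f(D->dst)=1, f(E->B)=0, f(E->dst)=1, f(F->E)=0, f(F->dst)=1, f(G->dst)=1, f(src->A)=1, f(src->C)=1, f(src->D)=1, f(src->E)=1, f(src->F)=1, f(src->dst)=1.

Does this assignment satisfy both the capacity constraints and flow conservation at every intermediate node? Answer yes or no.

Capacity violated on A->D: flow 2 > capacity 1.

No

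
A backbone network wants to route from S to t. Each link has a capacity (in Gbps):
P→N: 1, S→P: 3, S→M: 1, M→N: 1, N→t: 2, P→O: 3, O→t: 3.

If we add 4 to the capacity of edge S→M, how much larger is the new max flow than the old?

Original max flow = 4.
Even with extra capacity on S→M, another cut of capacity 4 remains binding.
New max flow = 4. Increase = 0.

0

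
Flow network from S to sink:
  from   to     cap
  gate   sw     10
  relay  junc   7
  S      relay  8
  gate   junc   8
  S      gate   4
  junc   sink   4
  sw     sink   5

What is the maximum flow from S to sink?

Augment S→relay→junc→sink: bottleneck 4. Total 4.
Augment S→gate→sw→sink: bottleneck 4. Total 8.
No augmenting path remains in the residual graph.

8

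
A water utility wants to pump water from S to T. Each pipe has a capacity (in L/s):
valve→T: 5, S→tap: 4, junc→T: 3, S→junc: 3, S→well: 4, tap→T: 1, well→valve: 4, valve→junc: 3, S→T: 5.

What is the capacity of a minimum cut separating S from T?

Max flow = 13 (via 4 augmenting paths).
In the residual at optimum, the set reachable from S is {S, tap}.
Cut edges: S→well (cap 4), S→junc (cap 3), S→T (cap 5), tap→T (cap 1). Sum = 13.

13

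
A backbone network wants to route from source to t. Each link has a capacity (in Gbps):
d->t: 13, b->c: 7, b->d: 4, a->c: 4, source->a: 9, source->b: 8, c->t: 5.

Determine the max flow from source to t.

Augment source->b->d->t: bottleneck 4. Total 4.
Augment source->b->c->t: bottleneck 4. Total 8.
Augment source->a->c->t: bottleneck 1. Total 9.
No augmenting path remains in the residual graph.

9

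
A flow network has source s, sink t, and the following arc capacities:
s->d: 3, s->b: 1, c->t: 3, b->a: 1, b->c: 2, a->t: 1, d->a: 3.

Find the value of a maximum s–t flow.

2

Augment s->b->c->t: bottleneck 1. Total 1.
Augment s->d->a->t: bottleneck 1. Total 2.
No augmenting path remains in the residual graph.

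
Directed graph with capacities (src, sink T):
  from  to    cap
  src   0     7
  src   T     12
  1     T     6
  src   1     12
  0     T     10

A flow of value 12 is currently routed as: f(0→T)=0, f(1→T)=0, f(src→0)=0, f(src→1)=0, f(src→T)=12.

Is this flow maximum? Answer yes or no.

No

Residual path src→0→T has bottleneck 7 > 0.
Pushing 7 along it raises the flow to 19, so the given flow is not maximum.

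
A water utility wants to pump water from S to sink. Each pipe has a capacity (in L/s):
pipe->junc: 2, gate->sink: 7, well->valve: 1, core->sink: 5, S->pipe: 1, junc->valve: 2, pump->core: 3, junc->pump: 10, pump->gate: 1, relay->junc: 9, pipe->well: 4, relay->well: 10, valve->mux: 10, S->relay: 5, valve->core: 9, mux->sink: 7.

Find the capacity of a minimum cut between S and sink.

Max flow = 6 (via 4 augmenting paths).
In the residual at optimum, the set reachable from S is {S}.
Cut edges: S->pipe (cap 1), S->relay (cap 5). Sum = 6.

6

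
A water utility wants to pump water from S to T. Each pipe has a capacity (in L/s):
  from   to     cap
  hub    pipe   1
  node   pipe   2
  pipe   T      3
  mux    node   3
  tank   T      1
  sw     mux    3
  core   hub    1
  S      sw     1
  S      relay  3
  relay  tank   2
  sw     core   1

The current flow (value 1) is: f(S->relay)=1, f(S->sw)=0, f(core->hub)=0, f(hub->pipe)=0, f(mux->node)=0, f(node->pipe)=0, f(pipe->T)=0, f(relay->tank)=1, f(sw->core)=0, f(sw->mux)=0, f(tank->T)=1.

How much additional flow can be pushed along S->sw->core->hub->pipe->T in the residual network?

1

Residual capacities along the path: S->sw: 1, sw->core: 1, core->hub: 1, hub->pipe: 1, pipe->T: 3.
Minimum is 1.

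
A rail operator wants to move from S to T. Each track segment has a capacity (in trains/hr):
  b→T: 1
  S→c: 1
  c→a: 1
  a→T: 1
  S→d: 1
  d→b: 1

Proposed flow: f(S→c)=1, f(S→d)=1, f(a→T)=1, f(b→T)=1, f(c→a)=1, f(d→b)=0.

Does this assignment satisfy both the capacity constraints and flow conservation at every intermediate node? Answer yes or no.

No

Conservation fails at d: inflow 1 ≠ outflow 0.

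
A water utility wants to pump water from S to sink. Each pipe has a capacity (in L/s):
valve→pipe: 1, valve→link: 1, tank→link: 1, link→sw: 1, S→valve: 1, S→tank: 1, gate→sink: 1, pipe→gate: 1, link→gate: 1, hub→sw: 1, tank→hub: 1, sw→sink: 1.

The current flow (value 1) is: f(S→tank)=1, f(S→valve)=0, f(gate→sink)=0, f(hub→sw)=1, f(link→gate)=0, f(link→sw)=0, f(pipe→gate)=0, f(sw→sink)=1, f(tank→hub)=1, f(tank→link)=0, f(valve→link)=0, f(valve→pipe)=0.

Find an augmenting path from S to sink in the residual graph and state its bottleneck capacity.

S→valve→link→gate→sink, bottleneck 1

Residual along S→valve→link→gate→sink: S→valve: 1, valve→link: 1, link→gate: 1, gate→sink: 1.
Bottleneck = min = 1.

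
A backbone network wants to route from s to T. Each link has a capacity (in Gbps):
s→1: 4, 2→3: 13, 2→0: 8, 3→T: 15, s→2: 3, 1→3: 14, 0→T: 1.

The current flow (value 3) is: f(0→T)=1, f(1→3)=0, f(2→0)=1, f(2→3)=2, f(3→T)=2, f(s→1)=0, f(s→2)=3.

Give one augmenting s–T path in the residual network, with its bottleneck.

s→1→3→T, bottleneck 4

Residual along s→1→3→T: s→1: 4, 1→3: 14, 3→T: 13.
Bottleneck = min = 4.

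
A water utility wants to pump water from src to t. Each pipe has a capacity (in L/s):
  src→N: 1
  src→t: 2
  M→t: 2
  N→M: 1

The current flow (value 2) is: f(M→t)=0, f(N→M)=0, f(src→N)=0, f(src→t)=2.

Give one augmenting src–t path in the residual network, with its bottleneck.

src→N→M→t, bottleneck 1

Residual along src→N→M→t: src→N: 1, N→M: 1, M→t: 2.
Bottleneck = min = 1.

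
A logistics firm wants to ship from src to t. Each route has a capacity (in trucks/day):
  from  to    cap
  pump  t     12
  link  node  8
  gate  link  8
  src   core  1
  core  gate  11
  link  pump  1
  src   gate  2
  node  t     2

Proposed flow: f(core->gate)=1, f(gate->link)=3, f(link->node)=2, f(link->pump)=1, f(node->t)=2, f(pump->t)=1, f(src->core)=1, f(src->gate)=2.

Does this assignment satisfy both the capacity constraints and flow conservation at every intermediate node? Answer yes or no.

Every edge has 0 ≤ f(e) ≤ cap(e).
At each intermediate node, inflow equals outflow.

Yes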